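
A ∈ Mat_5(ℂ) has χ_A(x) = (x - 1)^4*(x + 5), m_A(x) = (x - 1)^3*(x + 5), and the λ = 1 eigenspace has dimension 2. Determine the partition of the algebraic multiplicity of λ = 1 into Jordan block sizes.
Block sizes for λ = 1: [3, 1]

Step 1 — from the characteristic polynomial, algebraic multiplicity of λ = 1 is 4. From dim ker(A − (1)·I) = 2, there are exactly 2 Jordan blocks for λ = 1.
Step 2 — from the minimal polynomial, the factor (x − 1)^3 tells us the largest block for λ = 1 has size 3.
Step 3 — with total size 4, 2 blocks, and largest block 3, the block sizes (in nonincreasing order) are [3, 1].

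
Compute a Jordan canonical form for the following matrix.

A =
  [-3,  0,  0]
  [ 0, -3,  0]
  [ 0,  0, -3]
J_1(-3) ⊕ J_1(-3) ⊕ J_1(-3)

The characteristic polynomial is
  det(x·I − A) = x^3 + 9*x^2 + 27*x + 27 = (x + 3)^3

Eigenvalues and multiplicities (the geometric multiplicity of λ is n − rank(A − λI), which equals the number of Jordan blocks for λ):
  λ = -3: algebraic multiplicity = 3, geometric multiplicity = 3

Determining the block sizes for each eigenvalue:
  λ = -3: gm = am = 3, so every block has size 1 → block sizes [1, 1, 1]

Assembling the blocks gives a Jordan form
J =
  [-3,  0,  0]
  [ 0, -3,  0]
  [ 0,  0, -3]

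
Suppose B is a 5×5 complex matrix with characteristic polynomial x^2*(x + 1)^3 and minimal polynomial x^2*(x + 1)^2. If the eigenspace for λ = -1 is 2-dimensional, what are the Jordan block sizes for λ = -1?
Block sizes for λ = -1: [2, 1]

Step 1 — from the characteristic polynomial, algebraic multiplicity of λ = -1 is 3. From dim ker(B − (-1)·I) = 2, there are exactly 2 Jordan blocks for λ = -1.
Step 2 — from the minimal polynomial, the factor (x + 1)^2 tells us the largest block for λ = -1 has size 2.
Step 3 — with total size 3, 2 blocks, and largest block 2, the block sizes (in nonincreasing order) are [2, 1].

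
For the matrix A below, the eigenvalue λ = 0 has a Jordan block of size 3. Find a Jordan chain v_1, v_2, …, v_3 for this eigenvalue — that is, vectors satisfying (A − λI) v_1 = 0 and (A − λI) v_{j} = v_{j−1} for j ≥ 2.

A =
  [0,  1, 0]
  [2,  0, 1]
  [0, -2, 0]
A Jordan chain for λ = 0 of length 3:
v_1 = (2, 0, -4)ᵀ
v_2 = (0, 2, 0)ᵀ
v_3 = (1, 0, 0)ᵀ

Let N = A − (0)·I. We want v_3 with N^3 v_3 = 0 but N^2 v_3 ≠ 0; then v_{j-1} := N · v_j for j = 3, …, 2.

Pick v_3 = (1, 0, 0)ᵀ.
Then v_2 = N · v_3 = (0, 2, 0)ᵀ.
Then v_1 = N · v_2 = (2, 0, -4)ᵀ.

Sanity check: (A − (0)·I) v_1 = (0, 0, 0)ᵀ = 0. ✓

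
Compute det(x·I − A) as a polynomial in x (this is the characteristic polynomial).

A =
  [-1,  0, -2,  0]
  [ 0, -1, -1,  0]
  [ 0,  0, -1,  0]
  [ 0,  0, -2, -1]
x^4 + 4*x^3 + 6*x^2 + 4*x + 1

Expanding det(x·I − A) (e.g. by cofactor expansion or by noting that A is similar to its Jordan form J, which has the same characteristic polynomial as A) gives
  χ_A(x) = x^4 + 4*x^3 + 6*x^2 + 4*x + 1
which factors as (x + 1)^4. The eigenvalues (with algebraic multiplicities) are λ = -1 with multiplicity 4.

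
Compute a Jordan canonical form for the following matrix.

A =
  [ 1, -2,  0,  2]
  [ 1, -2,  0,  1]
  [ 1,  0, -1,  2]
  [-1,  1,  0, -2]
J_2(-1) ⊕ J_2(-1)

The characteristic polynomial is
  det(x·I − A) = x^4 + 4*x^3 + 6*x^2 + 4*x + 1 = (x + 1)^4

Eigenvalues and multiplicities (the geometric multiplicity of λ is n − rank(A − λI), which equals the number of Jordan blocks for λ):
  λ = -1: algebraic multiplicity = 4, geometric multiplicity = 2

Determining the block sizes for each eigenvalue:
  λ = -1: with am = 4 and gm = 2, the partition is not yet determined (e.g. several partitions of 4 into 2 parts exist). Let N = A − (-1)·I. Computing rank(N^1) = 2, rank(N^2) = 0; the number of blocks of size ≥ j is rank(N^{j−1}) − rank(N^j), giving [2, 2]. So we have 2 block(s) of size 2 → block sizes [2, 2]

Assembling the blocks gives a Jordan form
J =
  [-1,  1,  0,  0]
  [ 0, -1,  0,  0]
  [ 0,  0, -1,  1]
  [ 0,  0,  0, -1]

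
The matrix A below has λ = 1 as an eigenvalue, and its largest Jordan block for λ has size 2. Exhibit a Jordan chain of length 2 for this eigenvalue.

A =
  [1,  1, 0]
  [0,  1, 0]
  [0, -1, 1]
A Jordan chain for λ = 1 of length 2:
v_1 = (1, 0, -1)ᵀ
v_2 = (0, 1, 0)ᵀ

Let N = A − (1)·I. We want v_2 with N^2 v_2 = 0 but N^1 v_2 ≠ 0; then v_{j-1} := N · v_j for j = 2, …, 2.

Pick v_2 = (0, 1, 0)ᵀ.
Then v_1 = N · v_2 = (1, 0, -1)ᵀ.

Sanity check: (A − (1)·I) v_1 = (0, 0, 0)ᵀ = 0. ✓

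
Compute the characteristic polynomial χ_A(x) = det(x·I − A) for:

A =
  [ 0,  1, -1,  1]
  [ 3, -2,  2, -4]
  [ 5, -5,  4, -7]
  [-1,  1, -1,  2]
x^4 - 4*x^3 + 6*x^2 - 4*x + 1

Expanding det(x·I − A) (e.g. by cofactor expansion or by noting that A is similar to its Jordan form J, which has the same characteristic polynomial as A) gives
  χ_A(x) = x^4 - 4*x^3 + 6*x^2 - 4*x + 1
which factors as (x - 1)^4. The eigenvalues (with algebraic multiplicities) are λ = 1 with multiplicity 4.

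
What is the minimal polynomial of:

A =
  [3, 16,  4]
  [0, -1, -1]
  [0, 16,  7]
x^2 - 6*x + 9

The characteristic polynomial is χ_A(x) = (x - 3)^3, so the eigenvalues are known. The minimal polynomial is
  m_A(x) = Π_λ (x − λ)^{k_λ}
where k_λ is the size of the *largest* Jordan block for λ (equivalently, the smallest k with (A − λI)^k v = 0 for every generalised eigenvector v of λ).

  λ = 3: largest Jordan block has size 2, contributing (x − 3)^2

So m_A(x) = (x - 3)^2 = x^2 - 6*x + 9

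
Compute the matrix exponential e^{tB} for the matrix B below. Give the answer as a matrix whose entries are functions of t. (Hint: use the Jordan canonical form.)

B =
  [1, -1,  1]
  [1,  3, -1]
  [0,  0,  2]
e^{tB} =
  [-t*exp(2*t) + exp(2*t), -t*exp(2*t), t*exp(2*t)]
  [t*exp(2*t), t*exp(2*t) + exp(2*t), -t*exp(2*t)]
  [0, 0, exp(2*t)]

Strategy: write B = P · J · P⁻¹ where J is a Jordan canonical form, so e^{tB} = P · e^{tJ} · P⁻¹, and e^{tJ} can be computed block-by-block.

B has Jordan form
J =
  [2, 1, 0]
  [0, 2, 0]
  [0, 0, 2]
(up to reordering of blocks).

Per-block formulas:
  For a 2×2 Jordan block J_2(2): exp(t · J_2(2)) = e^(2t)·(I + t·N), where N is the 2×2 nilpotent shift.
  For a 1×1 block at λ = 2: exp(t · [2]) = [e^(2t)].

After assembling e^{tJ} and conjugating by P, we get:

e^{tB} =
  [-t*exp(2*t) + exp(2*t), -t*exp(2*t), t*exp(2*t)]
  [t*exp(2*t), t*exp(2*t) + exp(2*t), -t*exp(2*t)]
  [0, 0, exp(2*t)]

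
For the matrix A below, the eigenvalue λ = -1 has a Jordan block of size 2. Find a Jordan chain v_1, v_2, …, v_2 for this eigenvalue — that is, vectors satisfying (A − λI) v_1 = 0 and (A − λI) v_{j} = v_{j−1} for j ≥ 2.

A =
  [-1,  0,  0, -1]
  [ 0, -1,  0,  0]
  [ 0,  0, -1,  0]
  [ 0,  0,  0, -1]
A Jordan chain for λ = -1 of length 2:
v_1 = (-1, 0, 0, 0)ᵀ
v_2 = (0, 0, 0, 1)ᵀ

Let N = A − (-1)·I. We want v_2 with N^2 v_2 = 0 but N^1 v_2 ≠ 0; then v_{j-1} := N · v_j for j = 2, …, 2.

Pick v_2 = (0, 0, 0, 1)ᵀ.
Then v_1 = N · v_2 = (-1, 0, 0, 0)ᵀ.

Sanity check: (A − (-1)·I) v_1 = (0, 0, 0, 0)ᵀ = 0. ✓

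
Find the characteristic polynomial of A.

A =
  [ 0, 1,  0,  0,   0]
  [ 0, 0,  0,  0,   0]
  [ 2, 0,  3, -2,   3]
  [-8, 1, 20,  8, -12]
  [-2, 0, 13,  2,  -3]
x^5 - 8*x^4 + 16*x^3

Expanding det(x·I − A) (e.g. by cofactor expansion or by noting that A is similar to its Jordan form J, which has the same characteristic polynomial as A) gives
  χ_A(x) = x^5 - 8*x^4 + 16*x^3
which factors as x^3*(x - 4)^2. The eigenvalues (with algebraic multiplicities) are λ = 0 with multiplicity 3, λ = 4 with multiplicity 2.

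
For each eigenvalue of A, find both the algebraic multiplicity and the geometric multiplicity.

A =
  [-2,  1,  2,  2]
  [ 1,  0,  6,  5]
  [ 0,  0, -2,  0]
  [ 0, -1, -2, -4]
λ = -2: alg = 4, geom = 2

Step 1 — factor the characteristic polynomial to read off the algebraic multiplicities:
  χ_A(x) = (x + 2)^4

Step 2 — compute geometric multiplicities via the rank-nullity identity g(λ) = n − rank(A − λI):
  rank(A − (-2)·I) = 2, so dim ker(A − (-2)·I) = n − 2 = 2

Summary:
  λ = -2: algebraic multiplicity = 4, geometric multiplicity = 2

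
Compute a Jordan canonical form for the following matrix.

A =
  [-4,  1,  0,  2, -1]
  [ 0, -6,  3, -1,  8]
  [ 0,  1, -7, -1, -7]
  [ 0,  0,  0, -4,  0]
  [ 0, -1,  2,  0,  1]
J_3(-4) ⊕ J_1(-4) ⊕ J_1(-4)

The characteristic polynomial is
  det(x·I − A) = x^5 + 20*x^4 + 160*x^3 + 640*x^2 + 1280*x + 1024 = (x + 4)^5

Eigenvalues and multiplicities (the geometric multiplicity of λ is n − rank(A − λI), which equals the number of Jordan blocks for λ):
  λ = -4: algebraic multiplicity = 5, geometric multiplicity = 3

Determining the block sizes for each eigenvalue:
  λ = -4: with am = 5 and gm = 3, the partition is not yet determined (e.g. several partitions of 5 into 3 parts exist). Let N = A − (-4)·I. Computing rank(N^1) = 2, rank(N^2) = 1, rank(N^3) = 0; the number of blocks of size ≥ j is rank(N^{j−1}) − rank(N^j), giving [3, 1, 1]. So we have 1 block(s) of size 3, 2 block(s) of size 1 → block sizes [3, 1, 1]

Assembling the blocks gives a Jordan form
J =
  [-4,  1,  0,  0,  0]
  [ 0, -4,  1,  0,  0]
  [ 0,  0, -4,  0,  0]
  [ 0,  0,  0, -4,  0]
  [ 0,  0,  0,  0, -4]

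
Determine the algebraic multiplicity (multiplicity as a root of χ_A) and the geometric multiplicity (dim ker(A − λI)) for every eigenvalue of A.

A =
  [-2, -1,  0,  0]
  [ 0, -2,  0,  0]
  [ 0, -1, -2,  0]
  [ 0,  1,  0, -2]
λ = -2: alg = 4, geom = 3

Step 1 — factor the characteristic polynomial to read off the algebraic multiplicities:
  χ_A(x) = (x + 2)^4

Step 2 — compute geometric multiplicities via the rank-nullity identity g(λ) = n − rank(A − λI):
  rank(A − (-2)·I) = 1, so dim ker(A − (-2)·I) = n − 1 = 3

Summary:
  λ = -2: algebraic multiplicity = 4, geometric multiplicity = 3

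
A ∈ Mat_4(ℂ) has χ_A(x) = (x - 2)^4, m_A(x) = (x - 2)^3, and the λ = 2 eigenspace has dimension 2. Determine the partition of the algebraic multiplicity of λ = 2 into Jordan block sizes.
Block sizes for λ = 2: [3, 1]

Step 1 — from the characteristic polynomial, algebraic multiplicity of λ = 2 is 4. From dim ker(A − (2)·I) = 2, there are exactly 2 Jordan blocks for λ = 2.
Step 2 — from the minimal polynomial, the factor (x − 2)^3 tells us the largest block for λ = 2 has size 3.
Step 3 — with total size 4, 2 blocks, and largest block 3, the block sizes (in nonincreasing order) are [3, 1].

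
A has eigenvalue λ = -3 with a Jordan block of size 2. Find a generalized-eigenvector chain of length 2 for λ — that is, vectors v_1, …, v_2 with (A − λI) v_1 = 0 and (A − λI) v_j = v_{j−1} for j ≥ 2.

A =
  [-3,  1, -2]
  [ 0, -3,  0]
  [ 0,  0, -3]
A Jordan chain for λ = -3 of length 2:
v_1 = (1, 0, 0)ᵀ
v_2 = (0, 1, 0)ᵀ

Let N = A − (-3)·I. We want v_2 with N^2 v_2 = 0 but N^1 v_2 ≠ 0; then v_{j-1} := N · v_j for j = 2, …, 2.

Pick v_2 = (0, 1, 0)ᵀ.
Then v_1 = N · v_2 = (1, 0, 0)ᵀ.

Sanity check: (A − (-3)·I) v_1 = (0, 0, 0)ᵀ = 0. ✓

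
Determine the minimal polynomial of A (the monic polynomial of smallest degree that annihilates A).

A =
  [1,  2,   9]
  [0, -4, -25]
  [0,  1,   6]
x^3 - 3*x^2 + 3*x - 1

The characteristic polynomial is χ_A(x) = (x - 1)^3, so the eigenvalues are known. The minimal polynomial is
  m_A(x) = Π_λ (x − λ)^{k_λ}
where k_λ is the size of the *largest* Jordan block for λ (equivalently, the smallest k with (A − λI)^k v = 0 for every generalised eigenvector v of λ).

  λ = 1: largest Jordan block has size 3, contributing (x − 1)^3

So m_A(x) = (x - 1)^3 = x^3 - 3*x^2 + 3*x - 1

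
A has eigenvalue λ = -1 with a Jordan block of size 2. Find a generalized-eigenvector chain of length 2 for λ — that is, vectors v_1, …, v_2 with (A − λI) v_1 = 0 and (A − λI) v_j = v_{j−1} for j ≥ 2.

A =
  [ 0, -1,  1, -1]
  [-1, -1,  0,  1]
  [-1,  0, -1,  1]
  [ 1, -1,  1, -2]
A Jordan chain for λ = -1 of length 2:
v_1 = (1, -1, -1, 1)ᵀ
v_2 = (1, 0, 0, 0)ᵀ

Let N = A − (-1)·I. We want v_2 with N^2 v_2 = 0 but N^1 v_2 ≠ 0; then v_{j-1} := N · v_j for j = 2, …, 2.

Pick v_2 = (1, 0, 0, 0)ᵀ.
Then v_1 = N · v_2 = (1, -1, -1, 1)ᵀ.

Sanity check: (A − (-1)·I) v_1 = (0, 0, 0, 0)ᵀ = 0. ✓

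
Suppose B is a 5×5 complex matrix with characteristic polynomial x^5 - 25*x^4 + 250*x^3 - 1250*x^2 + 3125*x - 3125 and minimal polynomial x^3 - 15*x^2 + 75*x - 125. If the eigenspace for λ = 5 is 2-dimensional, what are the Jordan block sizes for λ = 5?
Block sizes for λ = 5: [3, 2]

Step 1 — from the characteristic polynomial, algebraic multiplicity of λ = 5 is 5. From dim ker(B − (5)·I) = 2, there are exactly 2 Jordan blocks for λ = 5.
Step 2 — from the minimal polynomial, the factor (x − 5)^3 tells us the largest block for λ = 5 has size 3.
Step 3 — with total size 5, 2 blocks, and largest block 3, the block sizes (in nonincreasing order) are [3, 2].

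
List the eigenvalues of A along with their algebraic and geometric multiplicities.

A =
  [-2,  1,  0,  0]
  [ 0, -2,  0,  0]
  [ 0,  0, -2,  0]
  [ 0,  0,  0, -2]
λ = -2: alg = 4, geom = 3

Step 1 — factor the characteristic polynomial to read off the algebraic multiplicities:
  χ_A(x) = (x + 2)^4

Step 2 — compute geometric multiplicities via the rank-nullity identity g(λ) = n − rank(A − λI):
  rank(A − (-2)·I) = 1, so dim ker(A − (-2)·I) = n − 1 = 3

Summary:
  λ = -2: algebraic multiplicity = 4, geometric multiplicity = 3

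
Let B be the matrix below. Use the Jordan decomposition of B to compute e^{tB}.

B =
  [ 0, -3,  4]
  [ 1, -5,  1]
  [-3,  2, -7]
e^{tB} =
  [t^2*exp(-4*t)/2 + 4*t*exp(-4*t) + exp(-4*t), -t^2*exp(-4*t)/2 - 3*t*exp(-4*t), t^2*exp(-4*t)/2 + 4*t*exp(-4*t)]
  [t*exp(-4*t), -t*exp(-4*t) + exp(-4*t), t*exp(-4*t)]
  [-t^2*exp(-4*t)/2 - 3*t*exp(-4*t), t^2*exp(-4*t)/2 + 2*t*exp(-4*t), -t^2*exp(-4*t)/2 - 3*t*exp(-4*t) + exp(-4*t)]

Strategy: write B = P · J · P⁻¹ where J is a Jordan canonical form, so e^{tB} = P · e^{tJ} · P⁻¹, and e^{tJ} can be computed block-by-block.

B has Jordan form
J =
  [-4,  1,  0]
  [ 0, -4,  1]
  [ 0,  0, -4]
(up to reordering of blocks).

Per-block formulas:
  For a 3×3 Jordan block J_3(-4): exp(t · J_3(-4)) = e^(-4t)·(I + t·N + (t^2/2)·N^2), where N is the 3×3 nilpotent shift.

After assembling e^{tJ} and conjugating by P, we get:

e^{tB} =
  [t^2*exp(-4*t)/2 + 4*t*exp(-4*t) + exp(-4*t), -t^2*exp(-4*t)/2 - 3*t*exp(-4*t), t^2*exp(-4*t)/2 + 4*t*exp(-4*t)]
  [t*exp(-4*t), -t*exp(-4*t) + exp(-4*t), t*exp(-4*t)]
  [-t^2*exp(-4*t)/2 - 3*t*exp(-4*t), t^2*exp(-4*t)/2 + 2*t*exp(-4*t), -t^2*exp(-4*t)/2 - 3*t*exp(-4*t) + exp(-4*t)]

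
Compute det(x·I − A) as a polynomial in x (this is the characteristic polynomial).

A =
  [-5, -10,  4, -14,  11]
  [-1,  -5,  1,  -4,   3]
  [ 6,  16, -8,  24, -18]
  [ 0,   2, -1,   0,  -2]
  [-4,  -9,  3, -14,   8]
x^5 + 10*x^4 + 40*x^3 + 80*x^2 + 80*x + 32

Expanding det(x·I − A) (e.g. by cofactor expansion or by noting that A is similar to its Jordan form J, which has the same characteristic polynomial as A) gives
  χ_A(x) = x^5 + 10*x^4 + 40*x^3 + 80*x^2 + 80*x + 32
which factors as (x + 2)^5. The eigenvalues (with algebraic multiplicities) are λ = -2 with multiplicity 5.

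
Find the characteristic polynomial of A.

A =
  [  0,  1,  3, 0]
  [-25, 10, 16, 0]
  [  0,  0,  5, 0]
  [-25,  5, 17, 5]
x^4 - 20*x^3 + 150*x^2 - 500*x + 625

Expanding det(x·I − A) (e.g. by cofactor expansion or by noting that A is similar to its Jordan form J, which has the same characteristic polynomial as A) gives
  χ_A(x) = x^4 - 20*x^3 + 150*x^2 - 500*x + 625
which factors as (x - 5)^4. The eigenvalues (with algebraic multiplicities) are λ = 5 with multiplicity 4.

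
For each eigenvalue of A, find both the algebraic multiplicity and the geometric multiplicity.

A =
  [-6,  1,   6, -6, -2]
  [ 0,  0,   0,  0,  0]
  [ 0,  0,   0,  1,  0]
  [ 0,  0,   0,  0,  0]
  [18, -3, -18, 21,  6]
λ = 0: alg = 5, geom = 3

Step 1 — factor the characteristic polynomial to read off the algebraic multiplicities:
  χ_A(x) = x^5

Step 2 — compute geometric multiplicities via the rank-nullity identity g(λ) = n − rank(A − λI):
  rank(A − (0)·I) = 2, so dim ker(A − (0)·I) = n − 2 = 3

Summary:
  λ = 0: algebraic multiplicity = 5, geometric multiplicity = 3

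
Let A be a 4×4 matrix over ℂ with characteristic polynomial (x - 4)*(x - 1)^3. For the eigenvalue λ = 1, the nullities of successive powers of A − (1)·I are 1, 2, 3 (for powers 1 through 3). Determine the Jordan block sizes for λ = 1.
Block sizes for λ = 1: [3]

From the dimensions of kernels of powers, the number of Jordan blocks of size at least j is d_j − d_{j−1} where d_j = dim ker(N^j) (with d_0 = 0). Computing the differences gives [1, 1, 1].
The number of blocks of size exactly k is (#blocks of size ≥ k) − (#blocks of size ≥ k + 1), so the partition is: 1 block(s) of size 3.
In nonincreasing order the block sizes are [3].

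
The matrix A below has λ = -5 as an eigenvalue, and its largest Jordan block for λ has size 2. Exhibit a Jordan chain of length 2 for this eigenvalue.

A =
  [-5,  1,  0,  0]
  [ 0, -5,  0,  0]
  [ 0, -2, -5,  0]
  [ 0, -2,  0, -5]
A Jordan chain for λ = -5 of length 2:
v_1 = (1, 0, -2, -2)ᵀ
v_2 = (0, 1, 0, 0)ᵀ

Let N = A − (-5)·I. We want v_2 with N^2 v_2 = 0 but N^1 v_2 ≠ 0; then v_{j-1} := N · v_j for j = 2, …, 2.

Pick v_2 = (0, 1, 0, 0)ᵀ.
Then v_1 = N · v_2 = (1, 0, -2, -2)ᵀ.

Sanity check: (A − (-5)·I) v_1 = (0, 0, 0, 0)ᵀ = 0. ✓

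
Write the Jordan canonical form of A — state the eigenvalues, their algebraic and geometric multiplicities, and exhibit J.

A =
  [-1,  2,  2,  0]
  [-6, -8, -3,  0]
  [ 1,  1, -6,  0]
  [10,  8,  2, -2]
J_3(-5) ⊕ J_1(-2)

The characteristic polynomial is
  det(x·I − A) = x^4 + 17*x^3 + 105*x^2 + 275*x + 250 = (x + 2)*(x + 5)^3

Eigenvalues and multiplicities (the geometric multiplicity of λ is n − rank(A − λI), which equals the number of Jordan blocks for λ):
  λ = -5: algebraic multiplicity = 3, geometric multiplicity = 1
  λ = -2: algebraic multiplicity = 1, geometric multiplicity = 1

Determining the block sizes for each eigenvalue:
  λ = -5: one block (gm = 1), so the single block has size am = 3 → block sizes [3]
  λ = -2: one block (gm = 1), so the single block has size am = 1 → block sizes [1]

Assembling the blocks gives a Jordan form
J =
  [-5,  1,  0,  0]
  [ 0, -5,  1,  0]
  [ 0,  0, -5,  0]
  [ 0,  0,  0, -2]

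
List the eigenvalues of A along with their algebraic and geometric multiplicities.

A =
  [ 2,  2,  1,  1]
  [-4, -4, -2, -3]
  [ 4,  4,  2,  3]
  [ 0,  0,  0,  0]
λ = 0: alg = 4, geom = 2

Step 1 — factor the characteristic polynomial to read off the algebraic multiplicities:
  χ_A(x) = x^4

Step 2 — compute geometric multiplicities via the rank-nullity identity g(λ) = n − rank(A − λI):
  rank(A − (0)·I) = 2, so dim ker(A − (0)·I) = n − 2 = 2

Summary:
  λ = 0: algebraic multiplicity = 4, geometric multiplicity = 2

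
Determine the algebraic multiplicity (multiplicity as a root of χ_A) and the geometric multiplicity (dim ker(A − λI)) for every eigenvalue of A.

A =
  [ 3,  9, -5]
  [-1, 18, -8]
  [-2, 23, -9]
λ = 4: alg = 3, geom = 1

Step 1 — factor the characteristic polynomial to read off the algebraic multiplicities:
  χ_A(x) = (x - 4)^3

Step 2 — compute geometric multiplicities via the rank-nullity identity g(λ) = n − rank(A − λI):
  rank(A − (4)·I) = 2, so dim ker(A − (4)·I) = n − 2 = 1

Summary:
  λ = 4: algebraic multiplicity = 3, geometric multiplicity = 1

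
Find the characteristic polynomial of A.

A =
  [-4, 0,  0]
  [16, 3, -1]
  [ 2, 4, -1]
x^3 + 2*x^2 - 7*x + 4

Expanding det(x·I − A) (e.g. by cofactor expansion or by noting that A is similar to its Jordan form J, which has the same characteristic polynomial as A) gives
  χ_A(x) = x^3 + 2*x^2 - 7*x + 4
which factors as (x - 1)^2*(x + 4). The eigenvalues (with algebraic multiplicities) are λ = -4 with multiplicity 1, λ = 1 with multiplicity 2.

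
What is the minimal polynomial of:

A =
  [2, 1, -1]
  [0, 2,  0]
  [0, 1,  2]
x^3 - 6*x^2 + 12*x - 8

The characteristic polynomial is χ_A(x) = (x - 2)^3, so the eigenvalues are known. The minimal polynomial is
  m_A(x) = Π_λ (x − λ)^{k_λ}
where k_λ is the size of the *largest* Jordan block for λ (equivalently, the smallest k with (A − λI)^k v = 0 for every generalised eigenvector v of λ).

  λ = 2: largest Jordan block has size 3, contributing (x − 2)^3

So m_A(x) = (x - 2)^3 = x^3 - 6*x^2 + 12*x - 8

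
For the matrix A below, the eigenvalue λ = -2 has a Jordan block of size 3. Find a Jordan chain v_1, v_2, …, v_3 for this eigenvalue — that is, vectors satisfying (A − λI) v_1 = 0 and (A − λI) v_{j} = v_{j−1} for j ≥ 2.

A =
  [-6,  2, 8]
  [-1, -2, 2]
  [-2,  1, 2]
A Jordan chain for λ = -2 of length 3:
v_1 = (-2, 0, -1)ᵀ
v_2 = (-4, -1, -2)ᵀ
v_3 = (1, 0, 0)ᵀ

Let N = A − (-2)·I. We want v_3 with N^3 v_3 = 0 but N^2 v_3 ≠ 0; then v_{j-1} := N · v_j for j = 3, …, 2.

Pick v_3 = (1, 0, 0)ᵀ.
Then v_2 = N · v_3 = (-4, -1, -2)ᵀ.
Then v_1 = N · v_2 = (-2, 0, -1)ᵀ.

Sanity check: (A − (-2)·I) v_1 = (0, 0, 0)ᵀ = 0. ✓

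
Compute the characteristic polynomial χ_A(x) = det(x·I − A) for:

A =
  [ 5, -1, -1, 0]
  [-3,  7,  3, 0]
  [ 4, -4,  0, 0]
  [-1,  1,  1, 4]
x^4 - 16*x^3 + 96*x^2 - 256*x + 256

Expanding det(x·I − A) (e.g. by cofactor expansion or by noting that A is similar to its Jordan form J, which has the same characteristic polynomial as A) gives
  χ_A(x) = x^4 - 16*x^3 + 96*x^2 - 256*x + 256
which factors as (x - 4)^4. The eigenvalues (with algebraic multiplicities) are λ = 4 with multiplicity 4.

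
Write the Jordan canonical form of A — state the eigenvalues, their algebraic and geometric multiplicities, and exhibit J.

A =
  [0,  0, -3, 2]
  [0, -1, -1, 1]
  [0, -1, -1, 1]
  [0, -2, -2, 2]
J_3(0) ⊕ J_1(0)

The characteristic polynomial is
  det(x·I − A) = x^4

Eigenvalues and multiplicities (the geometric multiplicity of λ is n − rank(A − λI), which equals the number of Jordan blocks for λ):
  λ = 0: algebraic multiplicity = 4, geometric multiplicity = 2

Determining the block sizes for each eigenvalue:
  λ = 0: with am = 4 and gm = 2, the partition is not yet determined (e.g. several partitions of 4 into 2 parts exist). Let N = A − (0)·I. Computing rank(N^1) = 2, rank(N^2) = 1, rank(N^3) = 0; the number of blocks of size ≥ j is rank(N^{j−1}) − rank(N^j), giving [2, 1, 1]. So we have 1 block(s) of size 3, 1 block(s) of size 1 → block sizes [3, 1]

Assembling the blocks gives a Jordan form
J =
  [0, 1, 0, 0]
  [0, 0, 1, 0]
  [0, 0, 0, 0]
  [0, 0, 0, 0]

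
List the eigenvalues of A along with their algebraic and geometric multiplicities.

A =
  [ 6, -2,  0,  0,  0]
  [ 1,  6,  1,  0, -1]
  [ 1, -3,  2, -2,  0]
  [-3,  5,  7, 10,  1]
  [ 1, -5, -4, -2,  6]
λ = 6: alg = 5, geom = 2

Step 1 — factor the characteristic polynomial to read off the algebraic multiplicities:
  χ_A(x) = (x - 6)^5

Step 2 — compute geometric multiplicities via the rank-nullity identity g(λ) = n − rank(A − λI):
  rank(A − (6)·I) = 3, so dim ker(A − (6)·I) = n − 3 = 2

Summary:
  λ = 6: algebraic multiplicity = 5, geometric multiplicity = 2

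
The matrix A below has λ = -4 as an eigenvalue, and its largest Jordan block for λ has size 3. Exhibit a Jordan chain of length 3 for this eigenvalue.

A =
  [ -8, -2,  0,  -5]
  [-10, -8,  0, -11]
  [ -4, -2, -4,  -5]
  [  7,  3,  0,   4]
A Jordan chain for λ = -4 of length 3:
v_1 = (1, 3, 1, -2)ᵀ
v_2 = (-4, -10, -4, 7)ᵀ
v_3 = (1, 0, 0, 0)ᵀ

Let N = A − (-4)·I. We want v_3 with N^3 v_3 = 0 but N^2 v_3 ≠ 0; then v_{j-1} := N · v_j for j = 3, …, 2.

Pick v_3 = (1, 0, 0, 0)ᵀ.
Then v_2 = N · v_3 = (-4, -10, -4, 7)ᵀ.
Then v_1 = N · v_2 = (1, 3, 1, -2)ᵀ.

Sanity check: (A − (-4)·I) v_1 = (0, 0, 0, 0)ᵀ = 0. ✓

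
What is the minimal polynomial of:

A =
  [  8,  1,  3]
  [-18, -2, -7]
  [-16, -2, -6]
x^3

The characteristic polynomial is χ_A(x) = x^3, so the eigenvalues are known. The minimal polynomial is
  m_A(x) = Π_λ (x − λ)^{k_λ}
where k_λ is the size of the *largest* Jordan block for λ (equivalently, the smallest k with (A − λI)^k v = 0 for every generalised eigenvector v of λ).

  λ = 0: largest Jordan block has size 3, contributing (x − 0)^3

So m_A(x) = x^3 = x^3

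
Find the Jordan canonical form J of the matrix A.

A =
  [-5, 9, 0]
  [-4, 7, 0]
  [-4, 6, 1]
J_2(1) ⊕ J_1(1)

The characteristic polynomial is
  det(x·I − A) = x^3 - 3*x^2 + 3*x - 1 = (x - 1)^3

Eigenvalues and multiplicities (the geometric multiplicity of λ is n − rank(A − λI), which equals the number of Jordan blocks for λ):
  λ = 1: algebraic multiplicity = 3, geometric multiplicity = 2

Determining the block sizes for each eigenvalue:
  λ = 1: 2 blocks summing to 3 forces exactly one block of size 2 and the rest size 1 → block sizes [2, 1]

Assembling the blocks gives a Jordan form
J =
  [1, 1, 0]
  [0, 1, 0]
  [0, 0, 1]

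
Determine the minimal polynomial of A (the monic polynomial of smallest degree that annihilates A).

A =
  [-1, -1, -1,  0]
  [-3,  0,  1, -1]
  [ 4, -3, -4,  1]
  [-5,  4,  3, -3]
x^2 + 4*x + 4

The characteristic polynomial is χ_A(x) = (x + 2)^4, so the eigenvalues are known. The minimal polynomial is
  m_A(x) = Π_λ (x − λ)^{k_λ}
where k_λ is the size of the *largest* Jordan block for λ (equivalently, the smallest k with (A − λI)^k v = 0 for every generalised eigenvector v of λ).

  λ = -2: largest Jordan block has size 2, contributing (x + 2)^2

So m_A(x) = (x + 2)^2 = x^2 + 4*x + 4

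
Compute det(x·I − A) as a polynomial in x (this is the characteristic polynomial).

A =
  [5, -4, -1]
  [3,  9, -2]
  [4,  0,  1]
x^3 - 15*x^2 + 75*x - 125

Expanding det(x·I − A) (e.g. by cofactor expansion or by noting that A is similar to its Jordan form J, which has the same characteristic polynomial as A) gives
  χ_A(x) = x^3 - 15*x^2 + 75*x - 125
which factors as (x - 5)^3. The eigenvalues (with algebraic multiplicities) are λ = 5 with multiplicity 3.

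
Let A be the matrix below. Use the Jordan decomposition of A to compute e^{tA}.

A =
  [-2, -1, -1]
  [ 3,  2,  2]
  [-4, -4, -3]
e^{tA} =
  [t^2*exp(-t) - t*exp(-t) + exp(-t), t^2*exp(-t) - t*exp(-t), t^2*exp(-t)/2 - t*exp(-t)]
  [-t^2*exp(-t) + 3*t*exp(-t), -t^2*exp(-t) + 3*t*exp(-t) + exp(-t), -t^2*exp(-t)/2 + 2*t*exp(-t)]
  [-4*t*exp(-t), -4*t*exp(-t), -2*t*exp(-t) + exp(-t)]

Strategy: write A = P · J · P⁻¹ where J is a Jordan canonical form, so e^{tA} = P · e^{tJ} · P⁻¹, and e^{tJ} can be computed block-by-block.

A has Jordan form
J =
  [-1,  1,  0]
  [ 0, -1,  1]
  [ 0,  0, -1]
(up to reordering of blocks).

Per-block formulas:
  For a 3×3 Jordan block J_3(-1): exp(t · J_3(-1)) = e^(-1t)·(I + t·N + (t^2/2)·N^2), where N is the 3×3 nilpotent shift.

After assembling e^{tJ} and conjugating by P, we get:

e^{tA} =
  [t^2*exp(-t) - t*exp(-t) + exp(-t), t^2*exp(-t) - t*exp(-t), t^2*exp(-t)/2 - t*exp(-t)]
  [-t^2*exp(-t) + 3*t*exp(-t), -t^2*exp(-t) + 3*t*exp(-t) + exp(-t), -t^2*exp(-t)/2 + 2*t*exp(-t)]
  [-4*t*exp(-t), -4*t*exp(-t), -2*t*exp(-t) + exp(-t)]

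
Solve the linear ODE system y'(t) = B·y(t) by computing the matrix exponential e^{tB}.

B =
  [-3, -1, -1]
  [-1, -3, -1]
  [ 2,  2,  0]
e^{tB} =
  [-t*exp(-2*t) + exp(-2*t), -t*exp(-2*t), -t*exp(-2*t)]
  [-t*exp(-2*t), -t*exp(-2*t) + exp(-2*t), -t*exp(-2*t)]
  [2*t*exp(-2*t), 2*t*exp(-2*t), 2*t*exp(-2*t) + exp(-2*t)]

Strategy: write B = P · J · P⁻¹ where J is a Jordan canonical form, so e^{tB} = P · e^{tJ} · P⁻¹, and e^{tJ} can be computed block-by-block.

B has Jordan form
J =
  [-2,  1,  0]
  [ 0, -2,  0]
  [ 0,  0, -2]
(up to reordering of blocks).

Per-block formulas:
  For a 1×1 block at λ = -2: exp(t · [-2]) = [e^(-2t)].
  For a 2×2 Jordan block J_2(-2): exp(t · J_2(-2)) = e^(-2t)·(I + t·N), where N is the 2×2 nilpotent shift.

After assembling e^{tJ} and conjugating by P, we get:

e^{tB} =
  [-t*exp(-2*t) + exp(-2*t), -t*exp(-2*t), -t*exp(-2*t)]
  [-t*exp(-2*t), -t*exp(-2*t) + exp(-2*t), -t*exp(-2*t)]
  [2*t*exp(-2*t), 2*t*exp(-2*t), 2*t*exp(-2*t) + exp(-2*t)]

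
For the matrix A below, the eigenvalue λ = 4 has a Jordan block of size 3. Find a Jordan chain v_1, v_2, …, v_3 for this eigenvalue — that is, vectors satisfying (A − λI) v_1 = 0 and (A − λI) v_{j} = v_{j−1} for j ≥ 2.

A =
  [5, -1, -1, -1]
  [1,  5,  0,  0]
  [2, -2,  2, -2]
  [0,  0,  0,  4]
A Jordan chain for λ = 4 of length 3:
v_1 = (-2, 2, -4, 0)ᵀ
v_2 = (1, 1, 2, 0)ᵀ
v_3 = (1, 0, 0, 0)ᵀ

Let N = A − (4)·I. We want v_3 with N^3 v_3 = 0 but N^2 v_3 ≠ 0; then v_{j-1} := N · v_j for j = 3, …, 2.

Pick v_3 = (1, 0, 0, 0)ᵀ.
Then v_2 = N · v_3 = (1, 1, 2, 0)ᵀ.
Then v_1 = N · v_2 = (-2, 2, -4, 0)ᵀ.

Sanity check: (A − (4)·I) v_1 = (0, 0, 0, 0)ᵀ = 0. ✓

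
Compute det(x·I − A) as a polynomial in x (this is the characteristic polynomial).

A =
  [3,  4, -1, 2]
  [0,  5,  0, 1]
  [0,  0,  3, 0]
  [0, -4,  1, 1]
x^4 - 12*x^3 + 54*x^2 - 108*x + 81

Expanding det(x·I − A) (e.g. by cofactor expansion or by noting that A is similar to its Jordan form J, which has the same characteristic polynomial as A) gives
  χ_A(x) = x^4 - 12*x^3 + 54*x^2 - 108*x + 81
which factors as (x - 3)^4. The eigenvalues (with algebraic multiplicities) are λ = 3 with multiplicity 4.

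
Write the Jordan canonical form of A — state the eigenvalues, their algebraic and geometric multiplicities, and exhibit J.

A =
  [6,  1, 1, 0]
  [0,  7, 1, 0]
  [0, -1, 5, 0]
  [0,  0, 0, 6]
J_2(6) ⊕ J_1(6) ⊕ J_1(6)

The characteristic polynomial is
  det(x·I − A) = x^4 - 24*x^3 + 216*x^2 - 864*x + 1296 = (x - 6)^4

Eigenvalues and multiplicities (the geometric multiplicity of λ is n − rank(A − λI), which equals the number of Jordan blocks for λ):
  λ = 6: algebraic multiplicity = 4, geometric multiplicity = 3

Determining the block sizes for each eigenvalue:
  λ = 6: 3 blocks summing to 4 forces exactly one block of size 2 and the rest size 1 → block sizes [2, 1, 1]

Assembling the blocks gives a Jordan form
J =
  [6, 1, 0, 0]
  [0, 6, 0, 0]
  [0, 0, 6, 0]
  [0, 0, 0, 6]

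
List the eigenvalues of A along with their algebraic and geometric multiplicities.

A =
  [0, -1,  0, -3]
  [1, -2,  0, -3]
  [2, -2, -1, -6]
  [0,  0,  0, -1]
λ = -1: alg = 4, geom = 3

Step 1 — factor the characteristic polynomial to read off the algebraic multiplicities:
  χ_A(x) = (x + 1)^4

Step 2 — compute geometric multiplicities via the rank-nullity identity g(λ) = n − rank(A − λI):
  rank(A − (-1)·I) = 1, so dim ker(A − (-1)·I) = n − 1 = 3

Summary:
  λ = -1: algebraic multiplicity = 4, geometric multiplicity = 3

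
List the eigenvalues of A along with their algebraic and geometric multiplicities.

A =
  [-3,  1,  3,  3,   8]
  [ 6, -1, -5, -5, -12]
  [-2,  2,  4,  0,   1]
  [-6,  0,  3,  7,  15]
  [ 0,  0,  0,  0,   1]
λ = 1: alg = 4, geom = 2; λ = 4: alg = 1, geom = 1

Step 1 — factor the characteristic polynomial to read off the algebraic multiplicities:
  χ_A(x) = (x - 4)*(x - 1)^4

Step 2 — compute geometric multiplicities via the rank-nullity identity g(λ) = n − rank(A − λI):
  rank(A − (1)·I) = 3, so dim ker(A − (1)·I) = n − 3 = 2
  rank(A − (4)·I) = 4, so dim ker(A − (4)·I) = n − 4 = 1

Summary:
  λ = 1: algebraic multiplicity = 4, geometric multiplicity = 2
  λ = 4: algebraic multiplicity = 1, geometric multiplicity = 1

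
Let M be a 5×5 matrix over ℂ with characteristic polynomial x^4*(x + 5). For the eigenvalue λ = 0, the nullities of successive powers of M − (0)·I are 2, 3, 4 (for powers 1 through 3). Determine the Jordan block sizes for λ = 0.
Block sizes for λ = 0: [3, 1]

From the dimensions of kernels of powers, the number of Jordan blocks of size at least j is d_j − d_{j−1} where d_j = dim ker(N^j) (with d_0 = 0). Computing the differences gives [2, 1, 1].
The number of blocks of size exactly k is (#blocks of size ≥ k) − (#blocks of size ≥ k + 1), so the partition is: 1 block(s) of size 1, 1 block(s) of size 3.
In nonincreasing order the block sizes are [3, 1].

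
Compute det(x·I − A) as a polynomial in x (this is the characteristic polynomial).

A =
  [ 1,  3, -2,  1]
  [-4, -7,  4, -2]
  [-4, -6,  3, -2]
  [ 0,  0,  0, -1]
x^4 + 4*x^3 + 6*x^2 + 4*x + 1

Expanding det(x·I − A) (e.g. by cofactor expansion or by noting that A is similar to its Jordan form J, which has the same characteristic polynomial as A) gives
  χ_A(x) = x^4 + 4*x^3 + 6*x^2 + 4*x + 1
which factors as (x + 1)^4. The eigenvalues (with algebraic multiplicities) are λ = -1 with multiplicity 4.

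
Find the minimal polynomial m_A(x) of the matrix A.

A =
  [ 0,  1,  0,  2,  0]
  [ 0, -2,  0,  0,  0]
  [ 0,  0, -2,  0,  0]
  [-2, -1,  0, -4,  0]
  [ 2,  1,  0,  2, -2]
x^2 + 4*x + 4

The characteristic polynomial is χ_A(x) = (x + 2)^5, so the eigenvalues are known. The minimal polynomial is
  m_A(x) = Π_λ (x − λ)^{k_λ}
where k_λ is the size of the *largest* Jordan block for λ (equivalently, the smallest k with (A − λI)^k v = 0 for every generalised eigenvector v of λ).

  λ = -2: largest Jordan block has size 2, contributing (x + 2)^2

So m_A(x) = (x + 2)^2 = x^2 + 4*x + 4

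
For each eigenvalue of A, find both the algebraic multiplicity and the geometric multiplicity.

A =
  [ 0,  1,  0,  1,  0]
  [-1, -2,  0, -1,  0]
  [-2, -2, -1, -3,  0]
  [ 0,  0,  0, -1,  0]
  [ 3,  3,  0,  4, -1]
λ = -1: alg = 5, geom = 3

Step 1 — factor the characteristic polynomial to read off the algebraic multiplicities:
  χ_A(x) = (x + 1)^5

Step 2 — compute geometric multiplicities via the rank-nullity identity g(λ) = n − rank(A − λI):
  rank(A − (-1)·I) = 2, so dim ker(A − (-1)·I) = n − 2 = 3

Summary:
  λ = -1: algebraic multiplicity = 5, geometric multiplicity = 3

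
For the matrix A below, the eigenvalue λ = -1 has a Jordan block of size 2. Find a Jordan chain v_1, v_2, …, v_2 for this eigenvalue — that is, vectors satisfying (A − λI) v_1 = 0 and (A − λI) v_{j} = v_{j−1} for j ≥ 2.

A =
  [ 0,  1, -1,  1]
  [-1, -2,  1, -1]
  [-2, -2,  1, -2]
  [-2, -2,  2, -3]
A Jordan chain for λ = -1 of length 2:
v_1 = (1, -1, -2, -2)ᵀ
v_2 = (1, 0, 0, 0)ᵀ

Let N = A − (-1)·I. We want v_2 with N^2 v_2 = 0 but N^1 v_2 ≠ 0; then v_{j-1} := N · v_j for j = 2, …, 2.

Pick v_2 = (1, 0, 0, 0)ᵀ.
Then v_1 = N · v_2 = (1, -1, -2, -2)ᵀ.

Sanity check: (A − (-1)·I) v_1 = (0, 0, 0, 0)ᵀ = 0. ✓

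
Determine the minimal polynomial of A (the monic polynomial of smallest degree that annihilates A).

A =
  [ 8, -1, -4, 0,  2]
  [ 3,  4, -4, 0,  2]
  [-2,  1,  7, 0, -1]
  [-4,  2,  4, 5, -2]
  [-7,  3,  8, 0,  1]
x^2 - 10*x + 25

The characteristic polynomial is χ_A(x) = (x - 5)^5, so the eigenvalues are known. The minimal polynomial is
  m_A(x) = Π_λ (x − λ)^{k_λ}
where k_λ is the size of the *largest* Jordan block for λ (equivalently, the smallest k with (A − λI)^k v = 0 for every generalised eigenvector v of λ).

  λ = 5: largest Jordan block has size 2, contributing (x − 5)^2

So m_A(x) = (x - 5)^2 = x^2 - 10*x + 25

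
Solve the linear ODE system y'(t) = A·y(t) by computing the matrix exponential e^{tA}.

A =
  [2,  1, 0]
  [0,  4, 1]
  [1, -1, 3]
e^{tA} =
  [t^2*exp(3*t)/2 - t*exp(3*t) + exp(3*t), t*exp(3*t), t^2*exp(3*t)/2]
  [t^2*exp(3*t)/2, t*exp(3*t) + exp(3*t), t^2*exp(3*t)/2 + t*exp(3*t)]
  [-t^2*exp(3*t)/2 + t*exp(3*t), -t*exp(3*t), -t^2*exp(3*t)/2 + exp(3*t)]

Strategy: write A = P · J · P⁻¹ where J is a Jordan canonical form, so e^{tA} = P · e^{tJ} · P⁻¹, and e^{tJ} can be computed block-by-block.

A has Jordan form
J =
  [3, 1, 0]
  [0, 3, 1]
  [0, 0, 3]
(up to reordering of blocks).

Per-block formulas:
  For a 3×3 Jordan block J_3(3): exp(t · J_3(3)) = e^(3t)·(I + t·N + (t^2/2)·N^2), where N is the 3×3 nilpotent shift.

After assembling e^{tJ} and conjugating by P, we get:

e^{tA} =
  [t^2*exp(3*t)/2 - t*exp(3*t) + exp(3*t), t*exp(3*t), t^2*exp(3*t)/2]
  [t^2*exp(3*t)/2, t*exp(3*t) + exp(3*t), t^2*exp(3*t)/2 + t*exp(3*t)]
  [-t^2*exp(3*t)/2 + t*exp(3*t), -t*exp(3*t), -t^2*exp(3*t)/2 + exp(3*t)]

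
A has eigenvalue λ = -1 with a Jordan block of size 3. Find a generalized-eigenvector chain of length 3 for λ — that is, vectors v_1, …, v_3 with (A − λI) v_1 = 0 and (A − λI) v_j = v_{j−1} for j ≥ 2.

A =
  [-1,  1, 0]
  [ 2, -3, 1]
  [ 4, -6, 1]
A Jordan chain for λ = -1 of length 3:
v_1 = (2, 0, -4)ᵀ
v_2 = (0, 2, 4)ᵀ
v_3 = (1, 0, 0)ᵀ

Let N = A − (-1)·I. We want v_3 with N^3 v_3 = 0 but N^2 v_3 ≠ 0; then v_{j-1} := N · v_j for j = 3, …, 2.

Pick v_3 = (1, 0, 0)ᵀ.
Then v_2 = N · v_3 = (0, 2, 4)ᵀ.
Then v_1 = N · v_2 = (2, 0, -4)ᵀ.

Sanity check: (A − (-1)·I) v_1 = (0, 0, 0)ᵀ = 0. ✓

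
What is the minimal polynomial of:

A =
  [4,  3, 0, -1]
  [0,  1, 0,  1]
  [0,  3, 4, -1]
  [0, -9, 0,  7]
x^2 - 8*x + 16

The characteristic polynomial is χ_A(x) = (x - 4)^4, so the eigenvalues are known. The minimal polynomial is
  m_A(x) = Π_λ (x − λ)^{k_λ}
where k_λ is the size of the *largest* Jordan block for λ (equivalently, the smallest k with (A − λI)^k v = 0 for every generalised eigenvector v of λ).

  λ = 4: largest Jordan block has size 2, contributing (x − 4)^2

So m_A(x) = (x - 4)^2 = x^2 - 8*x + 16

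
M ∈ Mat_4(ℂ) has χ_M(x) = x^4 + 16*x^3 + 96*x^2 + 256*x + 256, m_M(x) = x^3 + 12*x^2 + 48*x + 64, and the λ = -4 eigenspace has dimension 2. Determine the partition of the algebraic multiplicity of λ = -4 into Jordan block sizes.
Block sizes for λ = -4: [3, 1]

Step 1 — from the characteristic polynomial, algebraic multiplicity of λ = -4 is 4. From dim ker(M − (-4)·I) = 2, there are exactly 2 Jordan blocks for λ = -4.
Step 2 — from the minimal polynomial, the factor (x + 4)^3 tells us the largest block for λ = -4 has size 3.
Step 3 — with total size 4, 2 blocks, and largest block 3, the block sizes (in nonincreasing order) are [3, 1].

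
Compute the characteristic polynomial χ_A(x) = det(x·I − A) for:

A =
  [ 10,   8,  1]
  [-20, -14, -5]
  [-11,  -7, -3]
x^3 + 7*x^2 + 8*x - 16

Expanding det(x·I − A) (e.g. by cofactor expansion or by noting that A is similar to its Jordan form J, which has the same characteristic polynomial as A) gives
  χ_A(x) = x^3 + 7*x^2 + 8*x - 16
which factors as (x - 1)*(x + 4)^2. The eigenvalues (with algebraic multiplicities) are λ = -4 with multiplicity 2, λ = 1 with multiplicity 1.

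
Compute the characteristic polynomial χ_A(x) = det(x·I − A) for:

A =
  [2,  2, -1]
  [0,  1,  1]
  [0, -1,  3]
x^3 - 6*x^2 + 12*x - 8

Expanding det(x·I − A) (e.g. by cofactor expansion or by noting that A is similar to its Jordan form J, which has the same characteristic polynomial as A) gives
  χ_A(x) = x^3 - 6*x^2 + 12*x - 8
which factors as (x - 2)^3. The eigenvalues (with algebraic multiplicities) are λ = 2 with multiplicity 3.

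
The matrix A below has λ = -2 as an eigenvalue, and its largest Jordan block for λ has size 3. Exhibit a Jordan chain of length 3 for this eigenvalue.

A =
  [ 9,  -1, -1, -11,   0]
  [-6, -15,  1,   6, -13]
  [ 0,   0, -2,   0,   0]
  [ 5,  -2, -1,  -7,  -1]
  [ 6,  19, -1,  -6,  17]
A Jordan chain for λ = -2 of length 3:
v_1 = (-1, 0, 0, -1, 0)ᵀ
v_2 = (-1, 1, 0, -1, -1)ᵀ
v_3 = (0, 0, 1, 0, 0)ᵀ

Let N = A − (-2)·I. We want v_3 with N^3 v_3 = 0 but N^2 v_3 ≠ 0; then v_{j-1} := N · v_j for j = 3, …, 2.

Pick v_3 = (0, 0, 1, 0, 0)ᵀ.
Then v_2 = N · v_3 = (-1, 1, 0, -1, -1)ᵀ.
Then v_1 = N · v_2 = (-1, 0, 0, -1, 0)ᵀ.

Sanity check: (A − (-2)·I) v_1 = (0, 0, 0, 0, 0)ᵀ = 0. ✓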